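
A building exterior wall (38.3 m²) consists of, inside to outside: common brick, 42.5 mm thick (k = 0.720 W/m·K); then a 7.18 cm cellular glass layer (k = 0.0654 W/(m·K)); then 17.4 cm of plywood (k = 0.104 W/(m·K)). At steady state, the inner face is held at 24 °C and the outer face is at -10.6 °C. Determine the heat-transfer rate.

Q = 468 W

Treat each layer as a resistance in series:
  R_common brick = L/(kA) = 0.0425/(0.720·38.3) = 0.001541 K/W
  R_cellular glass = L/(kA) = 0.0718/(0.0654·38.3) = 0.02866 K/W
  R_plywood = L/(kA) = 0.174/(0.104·38.3) = 0.04368 K/W
ΣR = 0.001541 + 0.02866 + 0.04368 = 0.07388 K/W
Q = ΔT/ΣR = (24 °C − -10.6 °C)/0.07388 = 468 W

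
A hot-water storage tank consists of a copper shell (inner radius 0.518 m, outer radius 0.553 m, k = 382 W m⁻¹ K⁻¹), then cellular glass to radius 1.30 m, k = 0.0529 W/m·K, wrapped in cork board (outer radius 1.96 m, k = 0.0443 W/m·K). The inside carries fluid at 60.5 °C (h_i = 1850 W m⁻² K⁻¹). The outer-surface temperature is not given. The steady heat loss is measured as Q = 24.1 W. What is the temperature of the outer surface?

Sum the resistances:
  R_conv,in = 1/(4πr²h) = 1/(4π·0.518²·1850) = 1.603×10^-4 K/W
  R_copper = (1/0.518 − 1/0.553)/(4πk) = 0.1222/(4π·382) = 2.545×10^-5 K/W
  R_cellular glass = (1/0.553 − 1/1.30)/(4πk) = 1.039/(4π·0.0529) = 1.563 K/W
  R_cork board = (1/1.30 − 1/1.96)/(4πk) = 0.2590/(4π·0.0443) = 0.4653 K/W
ΣR = 2.029 K/W
ΔT = Q·ΣR = 24.1 × 2.029 = 48.90 K
Heat flows outward, so T_out = T_in − ΔT = 60.5 − 48.90 = 11.6 °C

T_out = 11.6 °C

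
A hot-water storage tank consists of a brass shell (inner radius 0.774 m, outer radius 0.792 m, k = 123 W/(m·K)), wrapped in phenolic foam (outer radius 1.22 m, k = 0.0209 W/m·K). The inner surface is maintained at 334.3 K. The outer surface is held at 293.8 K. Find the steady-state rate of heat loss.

Treat each layer as a resistance in series:
  R_brass = (1/0.774 − 1/0.792)/(4πk) = 0.02936/(4π·123) = 1.900×10^-5 K/W
  R_phenolic foam = (1/0.792 − 1/1.22)/(4πk) = 0.4430/(4π·0.0209) = 1.687 K/W
ΣR = 1.900×10^-5 + 1.687 = 1.687 K/W
Q = ΔT/ΣR = (334.3 K − 293.8 K)/1.687 = 24.0 W

Q = 24.0 W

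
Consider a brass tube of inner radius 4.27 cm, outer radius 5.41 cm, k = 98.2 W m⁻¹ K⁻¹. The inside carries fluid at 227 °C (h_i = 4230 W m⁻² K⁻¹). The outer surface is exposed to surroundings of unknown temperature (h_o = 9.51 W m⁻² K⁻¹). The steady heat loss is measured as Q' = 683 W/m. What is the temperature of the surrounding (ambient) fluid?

Sum the resistances:
  R'_conv,in = 1/(2πr h) = 1/(2π·0.0427·4230) = 8.812×10^-4 m·K/W
  R'_brass = ln(0.0541/0.0427)/(2πk) = 0.2366/(2π·98.2) = 3.835×10^-4 m·K/W
  R'_conv,out = 1/(2πr h) = 1/(2π·0.0541·9.51) = 0.3093 m·K/W
ΣR = 0.3106 m·K/W
ΔT = Q'·ΣR = 683 × 0.3106 = 212.1 K
Heat flows outward, so T_out = T_in − ΔT = 227 − 212.1 = 14.9 °C

T_out = 14.9 °C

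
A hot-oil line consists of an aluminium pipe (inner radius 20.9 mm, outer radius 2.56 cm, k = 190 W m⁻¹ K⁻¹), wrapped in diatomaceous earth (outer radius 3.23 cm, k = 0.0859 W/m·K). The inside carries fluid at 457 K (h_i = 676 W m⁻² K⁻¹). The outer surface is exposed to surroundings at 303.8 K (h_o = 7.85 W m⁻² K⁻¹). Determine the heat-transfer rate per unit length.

Q' = 143 W/m

Treat each layer as a resistance in series:
  R'_conv,in = 1/(2πr h) = 1/(2π·0.0209·676) = 0.01126 m·K/W
  R'_aluminium = ln(0.0256/0.0209)/(2πk) = 0.2028/(2π·190) = 1.699×10^-4 m·K/W
  R'_diatomaceous earth = ln(0.0323/0.0256)/(2πk) = 0.2325/(2π·0.0859) = 0.4307 m·K/W
  R'_conv,out = 1/(2πr h) = 1/(2π·0.0323·7.85) = 0.6277 m·K/W
ΣR = 0.01126 + 1.699×10^-4 + 0.4307 + 0.6277 = 1.070 m·K/W
Q' = ΔT/ΣR = (457 K − 303.8 K)/1.070 = 143 W/m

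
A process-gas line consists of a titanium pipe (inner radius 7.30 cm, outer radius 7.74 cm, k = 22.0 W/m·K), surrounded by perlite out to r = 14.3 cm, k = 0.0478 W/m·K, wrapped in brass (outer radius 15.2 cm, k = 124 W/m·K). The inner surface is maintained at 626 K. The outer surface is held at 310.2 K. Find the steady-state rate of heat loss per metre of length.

Q' = 154 W/m

Treat each layer as a resistance in series:
  R'_titanium = ln(0.0774/0.0730)/(2πk) = 0.05853/(2π·22.0) = 4.234×10^-4 m·K/W
  R'_perlite = ln(0.143/0.0774)/(2πk) = 0.6139/(2π·0.0478) = 2.044 m·K/W
  R'_brass = ln(0.152/0.143)/(2πk) = 0.06104/(2π·124) = 7.834×10^-5 m·K/W
ΣR = 4.234×10^-4 + 2.044 + 7.834×10^-5 = 2.045 m·K/W
Q' = ΔT/ΣR = (626 K − 310.2 K)/2.045 = 154 W/m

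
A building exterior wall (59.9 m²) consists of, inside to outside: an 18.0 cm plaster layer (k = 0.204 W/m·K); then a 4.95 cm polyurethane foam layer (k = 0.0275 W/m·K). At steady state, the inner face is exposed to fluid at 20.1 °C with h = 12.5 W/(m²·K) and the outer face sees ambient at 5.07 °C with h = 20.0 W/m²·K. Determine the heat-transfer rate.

Q = 320 W

Treat each layer as a resistance in series:
  R_conv,in = 1/(hA) = 1/(12.5·59.9) = 0.001336 K/W
  R_plaster = L/(kA) = 0.180/(0.204·59.9) = 0.01473 K/W
  R_polyurethane foam = L/(kA) = 0.0495/(0.0275·59.9) = 0.03005 K/W
  R_conv,out = 1/(hA) = 1/(20.0·59.9) = 8.347×10^-4 K/W
ΣR = 0.001336 + 0.01473 + 0.03005 + 8.347×10^-4 = 0.04695 K/W
Q = ΔT/ΣR = (20.1 °C − 5.07 °C)/0.04695 = 320 W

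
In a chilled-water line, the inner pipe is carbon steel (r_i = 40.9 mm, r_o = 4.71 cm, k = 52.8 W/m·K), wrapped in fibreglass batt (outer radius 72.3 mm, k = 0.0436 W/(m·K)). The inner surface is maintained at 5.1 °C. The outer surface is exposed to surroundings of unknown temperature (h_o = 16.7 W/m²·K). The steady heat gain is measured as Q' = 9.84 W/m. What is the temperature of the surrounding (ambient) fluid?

Series resistances:
  R'_carbon steel = ln(0.0471/0.0409)/(2πk) = 0.1411/(2π·52.8) = 4.254×10^-4 m·K/W
  R'_fibreglass batt = ln(0.0723/0.0471)/(2πk) = 0.4286/(2π·0.0436) = 1.564 m·K/W
  R'_conv,out = 1/(2πr h) = 1/(2π·0.0723·16.7) = 0.1318 m·K/W
ΣR = 1.697 m·K/W
ΔT = Q'·ΣR = 9.84 × 1.697 = 16.70 K
Heat flows inward, so T_out = T_in + ΔT = 5.1 + 16.70 = 21.8 °C

T_out = 21.8 °C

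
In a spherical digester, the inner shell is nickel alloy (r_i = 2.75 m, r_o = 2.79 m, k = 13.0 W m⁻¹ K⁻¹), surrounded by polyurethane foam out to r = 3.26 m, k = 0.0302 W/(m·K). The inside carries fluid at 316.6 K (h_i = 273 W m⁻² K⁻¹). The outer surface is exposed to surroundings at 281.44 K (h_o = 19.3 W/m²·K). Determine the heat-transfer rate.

Q = 257 W

Series thermal resistances, inner to outer:
  R_conv,in = 1/(4πr²h) = 1/(4π·2.75²·273) = 3.854×10^-5 K/W
  R_nickel alloy = (1/2.75 − 1/2.79)/(4πk) = 0.005213/(4π·13.0) = 3.191×10^-5 K/W
  R_polyurethane foam = (1/2.79 − 1/3.26)/(4πk) = 0.05167/(4π·0.0302) = 0.1362 K/W
  R_conv,out = 1/(4πr²h) = 1/(4π·3.26²·19.3) = 3.880×10^-4 K/W
ΣR = 3.854×10^-5 + 3.191×10^-5 + 0.1362 + 3.880×10^-4 = 0.1367 K/W
Q = ΔT/ΣR = (316.6 K − 281.44 K)/0.1367 = 257 W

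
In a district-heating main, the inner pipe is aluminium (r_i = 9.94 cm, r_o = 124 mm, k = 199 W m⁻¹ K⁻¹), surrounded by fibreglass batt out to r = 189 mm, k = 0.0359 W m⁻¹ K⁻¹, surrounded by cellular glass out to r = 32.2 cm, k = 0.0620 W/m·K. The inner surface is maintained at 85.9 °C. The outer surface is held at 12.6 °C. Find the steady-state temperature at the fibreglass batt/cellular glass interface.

T = 43.6 °C

Resistance network (inner→outer):
  R'_aluminium = ln(0.124/0.0994)/(2πk) = 0.2211/(2π·199) = 1.769×10^-4 m·K/W
  R'_fibreglass batt = ln(0.189/0.124)/(2πk) = 0.4215/(2π·0.0359) = 1.868 m·K/W
  R'_cellular glass = ln(0.322/0.189)/(2πk) = 0.5328/(2π·0.0620) = 1.368 m·K/W
ΣR = 1.769×10^-4 + 1.868 + 1.368 = 3.236 m·K/W
Q' = ΔT/ΣR = (85.9 °C − 12.6 °C)/3.236 = 22.65 W/m
From the inner boundary to the fibreglass batt/cellular glass interface, ΣR_partial = 1.868 m·K/W.
T_interface = T_in − Q'·ΣR_partial = 85.9 °C − (22.65)(1.868) = 43.6 °C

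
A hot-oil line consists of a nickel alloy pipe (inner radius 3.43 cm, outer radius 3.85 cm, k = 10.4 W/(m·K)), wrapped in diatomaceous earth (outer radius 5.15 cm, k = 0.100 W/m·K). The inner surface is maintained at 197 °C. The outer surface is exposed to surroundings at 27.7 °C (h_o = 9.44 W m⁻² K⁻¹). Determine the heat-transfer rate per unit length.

Q' = 214 W/m

Treat each layer as a resistance in series:
  R'_nickel alloy = ln(0.0385/0.0343)/(2πk) = 0.1155/(2π·10.4) = 0.001768 m·K/W
  R'_diatomaceous earth = ln(0.0515/0.0385)/(2πk) = 0.2909/(2π·0.100) = 0.4630 m·K/W
  R'_conv,out = 1/(2πr h) = 1/(2π·0.0515·9.44) = 0.3274 m·K/W
ΣR = 0.001768 + 0.4630 + 0.3274 = 0.7922 m·K/W
Q' = ΔT/ΣR = (197 °C − 27.7 °C)/0.7922 = 214 W/m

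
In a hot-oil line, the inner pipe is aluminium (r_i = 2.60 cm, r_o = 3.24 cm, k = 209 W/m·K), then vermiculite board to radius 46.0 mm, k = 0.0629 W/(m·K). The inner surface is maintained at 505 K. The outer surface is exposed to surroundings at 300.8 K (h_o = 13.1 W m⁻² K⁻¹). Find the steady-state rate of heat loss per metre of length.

Series thermal resistances, inner to outer:
  R'_aluminium = ln(0.0324/0.0260)/(2πk) = 0.2201/(2π·209) = 1.676×10^-4 m·K/W
  R'_vermiculite board = ln(0.0460/0.0324)/(2πk) = 0.3505/(2π·0.0629) = 0.8868 m·K/W
  R'_conv,out = 1/(2πr h) = 1/(2π·0.0460·13.1) = 0.2641 m·K/W
ΣR = 1.676×10^-4 + 0.8868 + 0.2641 = 1.151 m·K/W
Q' = ΔT/ΣR = (505 K − 300.8 K)/1.151 = 177 W/m

Q' = 177 W/m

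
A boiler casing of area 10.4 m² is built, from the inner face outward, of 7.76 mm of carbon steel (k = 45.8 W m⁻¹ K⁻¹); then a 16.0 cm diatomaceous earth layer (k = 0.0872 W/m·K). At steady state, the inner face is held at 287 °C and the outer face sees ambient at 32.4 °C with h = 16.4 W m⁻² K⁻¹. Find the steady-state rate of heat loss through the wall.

Q = 1400 W

Treat each layer as a resistance in series:
  R_carbon steel = L/(kA) = 0.00776/(45.8·10.4) = 1.629×10^-5 K/W
  R_diatomaceous earth = L/(kA) = 0.160/(0.0872·10.4) = 0.1764 K/W
  R_conv,out = 1/(hA) = 1/(16.4·10.4) = 0.005863 K/W
ΣR = 1.629×10^-5 + 0.1764 + 0.005863 = 0.1823 K/W
Q = ΔT/ΣR = (287 °C − 32.4 °C)/0.1823 = 1400 W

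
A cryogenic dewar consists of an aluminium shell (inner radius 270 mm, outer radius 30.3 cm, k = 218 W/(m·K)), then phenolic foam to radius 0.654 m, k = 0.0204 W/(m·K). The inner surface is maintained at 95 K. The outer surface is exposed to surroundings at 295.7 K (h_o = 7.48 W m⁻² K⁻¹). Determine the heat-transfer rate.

Series thermal resistances, inner to outer:
  R_aluminium = (1/0.270 − 1/0.303)/(4πk) = 0.4034/(4π·218) = 1.472×10^-4 K/W
  R_phenolic foam = (1/0.303 − 1/0.654)/(4πk) = 1.771/(4π·0.0204) = 6.910 K/W
  R_conv,out = 1/(4πr²h) = 1/(4π·0.654²·7.48) = 0.02487 K/W
ΣR = 1.472×10^-4 + 6.910 + 0.02487 = 6.935 K/W
Q = ΔT/ΣR = (95 K − 295.7 K)/6.935 = -28.9 W
(Negative Q ⇒ heat flows inward; heat gain = 28.9 W.)

Q = 28.9 W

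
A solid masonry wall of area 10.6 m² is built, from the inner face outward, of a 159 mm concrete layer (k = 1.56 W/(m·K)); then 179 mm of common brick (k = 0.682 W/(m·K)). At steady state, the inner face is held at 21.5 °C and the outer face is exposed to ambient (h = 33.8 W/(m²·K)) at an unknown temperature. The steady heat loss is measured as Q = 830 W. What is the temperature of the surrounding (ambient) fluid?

T_out = -9.35 °C

Sum the resistances:
  R_concrete = L/(kA) = 0.159/(1.56·10.6) = 0.009615 K/W
  R_common brick = L/(kA) = 0.179/(0.682·10.6) = 0.02476 K/W
  R_conv,out = 1/(hA) = 1/(33.8·10.6) = 0.002791 K/W
ΣR = 0.03717 K/W
ΔT = Q·ΣR = 830 × 0.03717 = 30.85 K
Heat flows outward, so T_out = T_in − ΔT = 21.5 − 30.85 = -9.35 °C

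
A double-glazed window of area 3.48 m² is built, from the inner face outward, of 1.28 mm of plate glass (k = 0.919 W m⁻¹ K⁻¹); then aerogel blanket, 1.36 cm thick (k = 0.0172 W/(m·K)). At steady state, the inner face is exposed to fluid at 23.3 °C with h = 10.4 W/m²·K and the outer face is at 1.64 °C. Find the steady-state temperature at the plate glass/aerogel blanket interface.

T = 20.9 °C

Resistance network (inner→outer):
  R_conv,in = 1/(hA) = 1/(10.4·3.48) = 0.02763 K/W
  R_plate glass = L/(kA) = 0.00128/(0.919·3.48) = 4.002×10^-4 K/W
  R_aerogel blanket = L/(kA) = 0.0136/(0.0172·3.48) = 0.2272 K/W
ΣR = 0.02763 + 4.002×10^-4 + 0.2272 = 0.2552 K/W
Q = ΔT/ΣR = (23.3 °C − 1.64 °C)/0.2552 = 84.87 W
From the inner boundary to the plate glass/aerogel blanket interface, ΣR_partial = 0.02803 K/W.
T_interface = T_in − Q·ΣR_partial = 23.3 °C − (84.87)(0.02803) = 20.9 °C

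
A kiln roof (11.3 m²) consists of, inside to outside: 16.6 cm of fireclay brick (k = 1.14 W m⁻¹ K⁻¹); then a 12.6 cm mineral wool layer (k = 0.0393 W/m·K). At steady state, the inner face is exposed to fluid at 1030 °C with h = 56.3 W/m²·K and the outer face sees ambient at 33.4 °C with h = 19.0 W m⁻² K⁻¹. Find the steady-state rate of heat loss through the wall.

Treat each layer as a resistance in series:
  R_conv,in = 1/(hA) = 1/(56.3·11.3) = 0.001572 K/W
  R_fireclay brick = L/(kA) = 0.166/(1.14·11.3) = 0.01289 K/W
  R_mineral wool = L/(kA) = 0.126/(0.0393·11.3) = 0.2837 K/W
  R_conv,out = 1/(hA) = 1/(19.0·11.3) = 0.004658 K/W
ΣR = 0.001572 + 0.01289 + 0.2837 + 0.004658 = 0.3028 K/W
Q = ΔT/ΣR = (1030 °C − 33.4 °C)/0.3028 = 3290 W

Q = 3290 W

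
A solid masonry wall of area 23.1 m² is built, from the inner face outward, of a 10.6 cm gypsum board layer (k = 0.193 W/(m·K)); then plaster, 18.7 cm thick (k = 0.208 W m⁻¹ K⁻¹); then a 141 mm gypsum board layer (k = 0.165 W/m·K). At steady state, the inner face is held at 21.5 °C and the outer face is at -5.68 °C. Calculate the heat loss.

Q = 273 W

Treat each layer as a resistance in series:
  R_gypsum board = L/(kA) = 0.106/(0.193·23.1) = 0.02378 K/W
  R_plaster = L/(kA) = 0.187/(0.208·23.1) = 0.03892 K/W
  R_gypsum board = L/(kA) = 0.141/(0.165·23.1) = 0.03699 K/W
ΣR = 0.02378 + 0.03892 + 0.03699 = 0.09969 K/W
Q = ΔT/ΣR = (21.5 °C − -5.68 °C)/0.09969 = 273 W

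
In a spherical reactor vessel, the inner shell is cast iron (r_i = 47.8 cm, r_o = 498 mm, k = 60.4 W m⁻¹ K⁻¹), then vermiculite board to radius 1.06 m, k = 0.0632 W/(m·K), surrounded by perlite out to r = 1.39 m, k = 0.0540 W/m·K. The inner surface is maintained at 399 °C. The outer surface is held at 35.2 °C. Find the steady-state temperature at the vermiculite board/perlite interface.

T = 107 °C

Series thermal resistances, inner to outer:
  R_cast iron = (1/0.478 − 1/0.498)/(4πk) = 0.08402/(4π·60.4) = 1.107×10^-4 K/W
  R_vermiculite board = (1/0.498 − 1/1.06)/(4πk) = 1.065/(4π·0.0632) = 1.341 K/W
  R_perlite = (1/1.06 − 1/1.39)/(4πk) = 0.2240/(4π·0.0540) = 0.3301 K/W
ΣR = 1.107×10^-4 + 1.341 + 0.3301 = 1.671 K/W
Q = ΔT/ΣR = (399 °C − 35.2 °C)/1.671 = 217.7 W
From the inner boundary to the vermiculite board/perlite interface, ΣR_partial = 1.341 K/W.
T_interface = T_in − Q·ΣR_partial = 399 °C − (217.7)(1.341) = 107 °C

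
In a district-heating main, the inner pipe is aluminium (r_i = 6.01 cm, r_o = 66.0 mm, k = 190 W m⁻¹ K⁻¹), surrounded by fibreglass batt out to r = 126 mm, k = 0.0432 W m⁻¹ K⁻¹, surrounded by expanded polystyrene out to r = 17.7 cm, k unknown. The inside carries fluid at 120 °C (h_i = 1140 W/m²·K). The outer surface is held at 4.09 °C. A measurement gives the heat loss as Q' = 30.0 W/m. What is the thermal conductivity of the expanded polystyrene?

k = 0.0366 W/m·K

ΣR = ΔT/Q' = |120 − 4.09|/30.0 = 3.864 m·K/W
Known resistances:
  R'_conv,in = 1/(2πr h) = 1/(2π·0.0601·1140) = 0.002323 m·K/W
  R'_aluminium = ln(0.0660/0.0601)/(2πk) = 0.09364/(2π·190) = 7.844×10^-5 m·K/W
  R'_fibreglass batt = ln(0.126/0.0660)/(2πk) = 0.6466/(2π·0.0432) = 2.382 m·K/W
R_expanded polystyrene = ΣR − ΣR_known = 3.864 − 2.384 = 1.480 m·K/W
ln(r₂/r₁)/(2πk) = 1.480 ⇒ k = 0.3399/(2π·1.480) = 0.0366 W/m·K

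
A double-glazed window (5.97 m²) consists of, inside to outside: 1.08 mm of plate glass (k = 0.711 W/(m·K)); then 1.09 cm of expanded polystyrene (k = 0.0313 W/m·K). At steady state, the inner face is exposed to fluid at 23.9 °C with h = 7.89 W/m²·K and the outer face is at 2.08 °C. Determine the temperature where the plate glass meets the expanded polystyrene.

Treat each layer as a resistance in series:
  R_conv,in = 1/(hA) = 1/(7.89·5.97) = 0.02123 K/W
  R_plate glass = L/(kA) = 0.00108/(0.711·5.97) = 2.544×10^-4 K/W
  R_expanded polystyrene = L/(kA) = 0.0109/(0.0313·5.97) = 0.05833 K/W
ΣR = 0.02123 + 2.544×10^-4 + 0.05833 = 0.07981 K/W
Q = ΔT/ΣR = (23.9 °C − 2.08 °C)/0.07981 = 273.4 W
From the inner boundary to the plate glass/expanded polystyrene interface, ΣR_partial = 0.02148 K/W.
T_interface = T_in − Q·ΣR_partial = 23.9 °C − (273.4)(0.02148) = 18.0 °C

T = 18.0 °C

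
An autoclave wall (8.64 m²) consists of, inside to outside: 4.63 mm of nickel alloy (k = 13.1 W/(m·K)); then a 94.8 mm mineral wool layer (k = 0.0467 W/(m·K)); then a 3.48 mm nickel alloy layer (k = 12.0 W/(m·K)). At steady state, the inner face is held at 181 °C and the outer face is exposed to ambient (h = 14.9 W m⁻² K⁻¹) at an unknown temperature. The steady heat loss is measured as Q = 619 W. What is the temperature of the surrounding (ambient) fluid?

T_out = 30.7 °C

Series resistances:
  R_nickel alloy = L/(kA) = 0.00463/(13.1·8.64) = 4.091×10^-5 K/W
  R_mineral wool = L/(kA) = 0.0948/(0.0467·8.64) = 0.2350 K/W
  R_nickel alloy = L/(kA) = 0.00348/(12.0·8.64) = 3.356×10^-5 K/W
  R_conv,out = 1/(hA) = 1/(14.9·8.64) = 0.007768 K/W
ΣR = 0.2428 K/W
ΔT = Q·ΣR = 619 × 0.2428 = 150.3 K
Heat flows outward, so T_out = T_in − ΔT = 181 − 150.3 = 30.7 °C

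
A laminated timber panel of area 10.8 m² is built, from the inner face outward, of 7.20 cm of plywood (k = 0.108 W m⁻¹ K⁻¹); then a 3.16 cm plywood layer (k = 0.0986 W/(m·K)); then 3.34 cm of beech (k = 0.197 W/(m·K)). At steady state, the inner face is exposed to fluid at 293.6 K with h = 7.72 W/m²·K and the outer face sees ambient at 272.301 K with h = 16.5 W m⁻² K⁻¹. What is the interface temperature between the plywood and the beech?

T = 275.94 K

Resistance network (inner→outer):
  R_conv,in = 1/(hA) = 1/(7.72·10.8) = 0.01199 K/W
  R_plywood = L/(kA) = 0.0720/(0.108·10.8) = 0.06173 K/W
  R_plywood = L/(kA) = 0.0316/(0.0986·10.8) = 0.02967 K/W
  R_beech = L/(kA) = 0.0334/(0.197·10.8) = 0.01570 K/W
  R_conv,out = 1/(hA) = 1/(16.5·10.8) = 0.005612 K/W
ΣR = 0.01199 + 0.06173 + 0.02967 + 0.01570 + 0.005612 = 0.1247 K/W
Q = ΔT/ΣR = (293.6 K − 272.301 K)/0.1247 = 170.8 W
From the inner boundary to the plywood/beech interface, ΣR_partial = 0.1034 K/W.
T_interface = T_in − Q·ΣR_partial = 293.6 K − (170.8)(0.1034) = 275.94 K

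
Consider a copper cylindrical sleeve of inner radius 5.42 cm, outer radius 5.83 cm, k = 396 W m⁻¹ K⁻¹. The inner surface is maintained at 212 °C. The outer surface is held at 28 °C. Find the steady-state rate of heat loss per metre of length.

Q' = 2πk·ΔT/ln(r₂/r₁) = 2π × 396 × 184 / ln(0.0583/0.0542) = 6.28×10^6 W/m

Q' = 6.28×10^6 W/m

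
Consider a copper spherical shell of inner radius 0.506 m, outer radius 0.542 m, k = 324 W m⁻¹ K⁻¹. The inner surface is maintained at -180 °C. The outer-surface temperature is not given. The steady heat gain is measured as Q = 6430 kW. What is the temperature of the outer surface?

T_out = 27.3 °C

Series resistances:
  R_copper = (1/0.506 − 1/0.542)/(4πk) = 0.1313/(4π·324) = 3.224×10^-5 K/W
ΣR = 3.224×10^-5 K/W
ΔT = Q·ΣR = 6.43×10^6 × 3.224×10^-5 = 207.3 K
Heat flows inward, so T_out = T_in + ΔT = -180 + 207.3 = 27.3 °C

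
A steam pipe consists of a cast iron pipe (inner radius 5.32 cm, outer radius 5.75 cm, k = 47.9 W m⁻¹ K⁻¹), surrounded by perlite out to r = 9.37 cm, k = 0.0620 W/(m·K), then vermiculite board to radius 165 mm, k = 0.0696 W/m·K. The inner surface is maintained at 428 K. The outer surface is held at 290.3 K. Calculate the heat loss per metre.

Treat each layer as a resistance in series:
  R'_cast iron = ln(0.0575/0.0532)/(2πk) = 0.07773/(2π·47.9) = 2.583×10^-4 m·K/W
  R'_perlite = ln(0.0937/0.0575)/(2πk) = 0.4883/(2π·0.0620) = 1.254 m·K/W
  R'_vermiculite board = ln(0.165/0.0937)/(2πk) = 0.5658/(2π·0.0696) = 1.294 m·K/W
ΣR = 2.583×10^-4 + 1.254 + 1.294 = 2.548 m·K/W
Q' = ΔT/ΣR = (428 K − 290.3 K)/2.548 = 54.0 W/m

Q' = 54.0 W/m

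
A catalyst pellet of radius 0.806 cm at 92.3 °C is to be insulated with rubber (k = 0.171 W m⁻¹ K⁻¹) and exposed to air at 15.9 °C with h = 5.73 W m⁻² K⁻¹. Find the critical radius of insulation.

For a sphere, r_cr = 2k_ins/h = 2·0.171/5.73 = 0.0597 m = 5.97 cm

r_cr = 5.97 cm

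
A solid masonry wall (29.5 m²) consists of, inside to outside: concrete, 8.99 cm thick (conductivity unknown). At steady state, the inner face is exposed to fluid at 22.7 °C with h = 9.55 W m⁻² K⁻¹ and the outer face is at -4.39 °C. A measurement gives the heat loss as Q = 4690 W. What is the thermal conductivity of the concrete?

k = 1.37 W/m·K

ΣR = ΔT/Q = |22.7 − -4.39|/4690 = 0.005776 K/W
Known resistances:
  R_conv,in = 1/(hA) = 1/(9.55·29.5) = 0.003550 K/W
R_concrete = ΣR − ΣR_known = 0.005776 − 0.003550 = 0.002226 K/W
L/(kA) = 0.002226 ⇒ k = 0.0899/(0.002226·29.5) = 1.37 W/m·K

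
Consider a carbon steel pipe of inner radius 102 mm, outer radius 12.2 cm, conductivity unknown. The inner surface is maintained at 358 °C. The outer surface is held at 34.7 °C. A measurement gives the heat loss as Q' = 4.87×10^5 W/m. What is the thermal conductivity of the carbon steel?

ΣR = ΔT/Q' = |358 − 34.7|/4.87×10^5 = 6.639×10^-4 m·K/W
ln(r₂/r₁)/(2πk) = 6.639×10^-4 ⇒ k = 0.1790/(2π·6.639×10^-4) = 42.9 W/m·K

k = 42.9 W/m·K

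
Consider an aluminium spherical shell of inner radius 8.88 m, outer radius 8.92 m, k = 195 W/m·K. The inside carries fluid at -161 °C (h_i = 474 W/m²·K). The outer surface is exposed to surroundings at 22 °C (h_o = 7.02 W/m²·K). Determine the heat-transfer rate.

Series thermal resistances, inner to outer:
  R_conv,in = 1/(4πr²h) = 1/(4π·8.88²·474) = 2.129×10^-6 K/W
  R_aluminium = (1/8.88 − 1/8.92)/(4πk) = 5.050×10^-4/(4π·195) = 2.061×10^-7 K/W
  R_conv,out = 1/(4πr²h) = 1/(4π·8.92²·7.02) = 1.425×10^-4 K/W
ΣR = 2.129×10^-6 + 2.061×10^-7 + 1.425×10^-4 = 1.448×10^-4 K/W
Q = ΔT/ΣR = (-161 °C − 22 °C)/1.448×10^-4 = -1.26×10^6 W
(Negative Q ⇒ heat flows inward; heat gain = 1.26×10^6 W.)

Q = 1260 kW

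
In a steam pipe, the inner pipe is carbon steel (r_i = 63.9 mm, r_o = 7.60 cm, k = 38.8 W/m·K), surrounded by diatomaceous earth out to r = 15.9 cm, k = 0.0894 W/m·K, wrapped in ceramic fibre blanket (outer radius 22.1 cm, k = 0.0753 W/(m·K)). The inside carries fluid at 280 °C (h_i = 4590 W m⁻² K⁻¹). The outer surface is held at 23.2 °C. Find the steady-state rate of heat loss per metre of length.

Resistance network (inner→outer):
  R'_conv,in = 1/(2πr h) = 1/(2π·0.0639·4590) = 5.426×10^-4 m·K/W
  R'_carbon steel = ln(0.0760/0.0639)/(2πk) = 0.1734/(2π·38.8) = 7.113×10^-4 m·K/W
  R'_diatomaceous earth = ln(0.159/0.0760)/(2πk) = 0.7382/(2π·0.0894) = 1.314 m·K/W
  R'_ceramic fibre blanket = ln(0.221/0.159)/(2πk) = 0.3293/(2π·0.0753) = 0.6959 m·K/W
ΣR = 5.426×10^-4 + 7.113×10^-4 + 1.314 + 0.6959 = 2.011 m·K/W
Q' = ΔT/ΣR = (280 °C − 23.2 °C)/2.011 = 128 W/m

Q' = 128 W/m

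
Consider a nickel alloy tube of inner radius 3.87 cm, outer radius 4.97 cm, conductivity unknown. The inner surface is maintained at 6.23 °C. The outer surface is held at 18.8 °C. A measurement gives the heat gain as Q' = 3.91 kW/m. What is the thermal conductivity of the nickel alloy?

ΣR = ΔT/Q' = |6.23 − 18.8|/3910 = 0.003215 m·K/W
ln(r₂/r₁)/(2πk) = 0.003215 ⇒ k = 0.2502/(2π·0.003215) = 12.4 W/m·K

k = 12.4 W/m·K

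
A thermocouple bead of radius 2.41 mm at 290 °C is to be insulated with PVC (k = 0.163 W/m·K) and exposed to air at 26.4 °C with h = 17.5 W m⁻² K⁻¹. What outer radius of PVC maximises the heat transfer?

r_cr = 1.86 cm

For a sphere, r_cr = 2k_ins/h = 2·0.163/17.5 = 0.0186 m = 1.86 cm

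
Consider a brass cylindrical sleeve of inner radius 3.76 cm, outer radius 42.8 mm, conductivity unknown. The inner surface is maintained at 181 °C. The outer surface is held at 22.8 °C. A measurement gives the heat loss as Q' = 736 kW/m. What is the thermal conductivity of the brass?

ΣR = ΔT/Q' = |181 − 22.8|/7.36×10^5 = 2.149×10^-4 m·K/W
ln(r₂/r₁)/(2πk) = 2.149×10^-4 ⇒ k = 0.1295/(2π·2.149×10^-4) = 95.9 W/m·K

k = 95.9 W/m·K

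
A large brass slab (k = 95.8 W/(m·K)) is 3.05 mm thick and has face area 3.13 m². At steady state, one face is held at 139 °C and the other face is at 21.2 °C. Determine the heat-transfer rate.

Q = kA·ΔT/L = 95.8 × 3.13 × |139 °C − 21.2 °C| / 0.00305 = 1.16×10^7 W

Q = 1.16×10^7 W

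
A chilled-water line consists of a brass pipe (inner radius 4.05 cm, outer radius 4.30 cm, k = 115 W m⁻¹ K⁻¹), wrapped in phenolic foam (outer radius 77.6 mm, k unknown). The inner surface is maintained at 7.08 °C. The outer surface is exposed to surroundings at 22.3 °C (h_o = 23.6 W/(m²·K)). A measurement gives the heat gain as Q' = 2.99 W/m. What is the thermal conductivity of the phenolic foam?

k = 0.0188 W/m·K

ΣR = ΔT/Q' = |7.08 − 22.3|/2.99 = 5.090 m·K/W
Known resistances:
  R'_brass = ln(0.0430/0.0405)/(2πk) = 0.05990/(2π·115) = 8.290×10^-5 m·K/W
  R'_conv,out = 1/(2πr h) = 1/(2π·0.0776·23.6) = 0.08691 m·K/W
R_phenolic foam = ΣR − ΣR_known = 5.090 − 0.08699 = 5.003 m·K/W
ln(r₂/r₁)/(2πk) = 5.003 ⇒ k = 0.5904/(2π·5.003) = 0.0188 W/m·K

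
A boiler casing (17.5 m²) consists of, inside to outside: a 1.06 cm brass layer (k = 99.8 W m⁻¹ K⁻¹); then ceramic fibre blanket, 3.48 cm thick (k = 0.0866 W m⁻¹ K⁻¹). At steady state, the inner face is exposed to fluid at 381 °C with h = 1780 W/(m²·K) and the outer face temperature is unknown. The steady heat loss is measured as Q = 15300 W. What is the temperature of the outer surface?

T_out = 29.1 °C

Sum the resistances:
  R_conv,in = 1/(hA) = 1/(1780·17.5) = 3.210×10^-5 K/W
  R_brass = L/(kA) = 0.0106/(99.8·17.5) = 6.069×10^-6 K/W
  R_ceramic fibre blanket = L/(kA) = 0.0348/(0.0866·17.5) = 0.02296 K/W
ΣR = 0.02300 K/W
ΔT = Q·ΣR = 15300 × 0.02300 = 351.9 K
Heat flows outward, so T_out = T_in − ΔT = 381 − 351.9 = 29.1 °C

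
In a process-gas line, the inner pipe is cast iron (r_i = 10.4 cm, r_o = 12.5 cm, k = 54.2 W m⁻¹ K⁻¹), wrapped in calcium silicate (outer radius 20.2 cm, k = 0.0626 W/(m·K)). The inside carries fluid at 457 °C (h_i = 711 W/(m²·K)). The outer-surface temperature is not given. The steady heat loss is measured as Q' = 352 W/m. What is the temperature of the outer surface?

T_out = 26.5 °C

Series resistances:
  R'_conv,in = 1/(2πr h) = 1/(2π·0.104·711) = 0.002152 m·K/W
  R'_cast iron = ln(0.125/0.104)/(2πk) = 0.1839/(2π·54.2) = 5.401×10^-4 m·K/W
  R'_calcium silicate = ln(0.202/0.125)/(2πk) = 0.4800/(2π·0.0626) = 1.220 m·K/W
ΣR = 1.223 m·K/W
ΔT = Q'·ΣR = 352 × 1.223 = 430.5 K
Heat flows outward, so T_out = T_in − ΔT = 457 − 430.5 = 26.5 °C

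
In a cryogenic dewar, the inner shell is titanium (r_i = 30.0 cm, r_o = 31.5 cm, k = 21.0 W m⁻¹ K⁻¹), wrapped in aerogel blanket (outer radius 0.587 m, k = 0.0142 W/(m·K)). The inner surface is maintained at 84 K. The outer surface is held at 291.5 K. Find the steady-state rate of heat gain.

Series thermal resistances, inner to outer:
  R_titanium = (1/0.300 − 1/0.315)/(4πk) = 0.1587/(4π·21.0) = 6.015×10^-4 K/W
  R_aerogel blanket = (1/0.315 − 1/0.587)/(4πk) = 1.471/(4π·0.0142) = 8.244 K/W
ΣR = 6.015×10^-4 + 8.244 = 8.245 K/W
Q = ΔT/ΣR = (84 K − 291.5 K)/8.245 = -25.2 W
(Negative Q ⇒ heat flows inward; heat gain = 25.2 W.)

Q = 25.2 W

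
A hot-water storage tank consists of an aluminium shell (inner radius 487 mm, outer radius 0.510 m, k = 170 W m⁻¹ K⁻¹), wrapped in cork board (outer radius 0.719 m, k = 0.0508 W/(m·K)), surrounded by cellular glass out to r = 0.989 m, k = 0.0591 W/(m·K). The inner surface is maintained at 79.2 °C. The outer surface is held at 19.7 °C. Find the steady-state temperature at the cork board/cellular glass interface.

Series thermal resistances, inner to outer:
  R_aluminium = (1/0.487 − 1/0.510)/(4πk) = 0.09260/(4π·170) = 4.335×10^-5 K/W
  R_cork board = (1/0.510 − 1/0.719)/(4πk) = 0.5700/(4π·0.0508) = 0.8928 K/W
  R_cellular glass = (1/0.719 − 1/0.989)/(4πk) = 0.3797/(4π·0.0591) = 0.5113 K/W
ΣR = 4.335×10^-5 + 0.8928 + 0.5113 = 1.404 K/W
Q = ΔT/ΣR = (79.2 °C − 19.7 °C)/1.404 = 42.38 W
From the inner boundary to the cork board/cellular glass interface, ΣR_partial = 0.8928 K/W.
T_interface = T_in − Q·ΣR_partial = 79.2 °C − (42.38)(0.8928) = 41.4 °C

T = 41.4 °C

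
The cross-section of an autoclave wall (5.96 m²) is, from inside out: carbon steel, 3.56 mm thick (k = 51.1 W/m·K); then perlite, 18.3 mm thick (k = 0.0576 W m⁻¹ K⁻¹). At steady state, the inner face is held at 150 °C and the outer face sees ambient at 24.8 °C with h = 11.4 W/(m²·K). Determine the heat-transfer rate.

Treat each layer as a resistance in series:
  R_carbon steel = L/(kA) = 0.00356/(51.1·5.96) = 1.169×10^-5 K/W
  R_perlite = L/(kA) = 0.0183/(0.0576·5.96) = 0.05331 K/W
  R_conv,out = 1/(hA) = 1/(11.4·5.96) = 0.01472 K/W
ΣR = 1.169×10^-5 + 0.05331 + 0.01472 = 0.06804 K/W
Q = ΔT/ΣR = (150 °C − 24.8 °C)/0.06804 = 1840 W

Q = 1840 W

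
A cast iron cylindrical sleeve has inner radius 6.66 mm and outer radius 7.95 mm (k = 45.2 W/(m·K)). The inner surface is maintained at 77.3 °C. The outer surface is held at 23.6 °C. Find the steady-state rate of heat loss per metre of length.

Q' = 2πk·ΔT/ln(r₂/r₁) = 2π × 45.2 × 53.7 / ln(0.00795/0.00666) = 86100 W/m

Q' = 86.1 kW/m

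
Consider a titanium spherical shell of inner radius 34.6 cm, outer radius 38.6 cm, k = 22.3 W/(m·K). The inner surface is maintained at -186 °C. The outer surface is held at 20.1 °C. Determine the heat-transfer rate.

Q = 1.93×10^5 W

Q = 4πk·ΔT/(1/r₁ − 1/r₂) = 4π × 22.3 × 206.1 / (1/0.346 − 1/0.386) = 1.93×10^5 W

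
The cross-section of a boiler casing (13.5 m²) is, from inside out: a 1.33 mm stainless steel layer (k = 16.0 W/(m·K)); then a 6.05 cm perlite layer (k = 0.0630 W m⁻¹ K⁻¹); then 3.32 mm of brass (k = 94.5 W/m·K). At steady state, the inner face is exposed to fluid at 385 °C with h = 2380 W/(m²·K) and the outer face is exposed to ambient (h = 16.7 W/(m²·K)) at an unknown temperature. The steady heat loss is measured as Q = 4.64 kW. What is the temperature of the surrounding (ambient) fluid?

T_out = 34.2 °C

Sum the resistances:
  R_conv,in = 1/(hA) = 1/(2380·13.5) = 3.112×10^-5 K/W
  R_stainless steel = L/(kA) = 0.00133/(16.0·13.5) = 6.157×10^-6 K/W
  R_perlite = L/(kA) = 0.0605/(0.0630·13.5) = 0.07113 K/W
  R_brass = L/(kA) = 0.00332/(94.5·13.5) = 2.602×10^-6 K/W
  R_conv,out = 1/(hA) = 1/(16.7·13.5) = 0.004436 K/W
ΣR = 0.07561 K/W
ΔT = Q·ΣR = 4640 × 0.07561 = 350.8 K
Heat flows outward, so T_out = T_in − ΔT = 385 − 350.8 = 34.2 °C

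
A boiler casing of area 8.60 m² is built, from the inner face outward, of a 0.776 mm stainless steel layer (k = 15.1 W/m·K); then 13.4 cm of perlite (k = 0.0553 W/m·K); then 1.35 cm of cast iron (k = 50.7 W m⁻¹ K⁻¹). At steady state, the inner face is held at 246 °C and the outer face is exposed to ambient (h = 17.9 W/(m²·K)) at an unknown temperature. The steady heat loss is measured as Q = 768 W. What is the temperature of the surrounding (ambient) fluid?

T_out = 24.6 °C

Series resistances:
  R_stainless steel = L/(kA) = 7.76×10^-4/(15.1·8.60) = 5.976×10^-6 K/W
  R_perlite = L/(kA) = 0.134/(0.0553·8.60) = 0.2818 K/W
  R_cast iron = L/(kA) = 0.0135/(50.7·8.60) = 3.096×10^-5 K/W
  R_conv,out = 1/(hA) = 1/(17.9·8.60) = 0.006496 K/W
ΣR = 0.2883 K/W
ΔT = Q·ΣR = 768 × 0.2883 = 221.4 K
Heat flows outward, so T_out = T_in − ΔT = 246 − 221.4 = 24.6 °C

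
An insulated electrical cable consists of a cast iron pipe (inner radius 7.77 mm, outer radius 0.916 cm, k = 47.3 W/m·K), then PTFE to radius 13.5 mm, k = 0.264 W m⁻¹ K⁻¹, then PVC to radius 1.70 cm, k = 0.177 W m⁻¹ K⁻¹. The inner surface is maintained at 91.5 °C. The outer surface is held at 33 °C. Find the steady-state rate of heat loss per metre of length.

Q' = 132 W/m

Series thermal resistances, inner to outer:
  R'_cast iron = ln(0.00916/0.00777)/(2πk) = 0.1646/(2π·47.3) = 5.538×10^-4 m·K/W
  R'_PTFE = ln(0.0135/0.00916)/(2πk) = 0.3878/(2π·0.264) = 0.2338 m·K/W
  R'_PVC = ln(0.0170/0.0135)/(2πk) = 0.2305/(2π·0.177) = 0.2073 m·K/W
ΣR = 5.538×10^-4 + 0.2338 + 0.2073 = 0.4417 m·K/W
Q' = ΔT/ΣR = (91.5 °C − 33 °C)/0.4417 = 132 W/m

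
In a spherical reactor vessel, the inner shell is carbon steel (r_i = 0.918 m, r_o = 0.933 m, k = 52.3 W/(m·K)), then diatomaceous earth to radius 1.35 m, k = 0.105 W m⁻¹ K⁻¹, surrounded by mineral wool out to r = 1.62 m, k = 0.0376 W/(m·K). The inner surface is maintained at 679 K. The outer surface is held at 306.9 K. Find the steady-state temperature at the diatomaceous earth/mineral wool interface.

Treat each layer as a resistance in series:
  R_carbon steel = (1/0.918 − 1/0.933)/(4πk) = 0.01751/(4π·52.3) = 2.665×10^-5 K/W
  R_diatomaceous earth = (1/0.933 − 1/1.35)/(4πk) = 0.3311/(4π·0.105) = 0.2509 K/W
  R_mineral wool = (1/1.35 − 1/1.62)/(4πk) = 0.1235/(4π·0.0376) = 0.2613 K/W
ΣR = 2.665×10^-5 + 0.2509 + 0.2613 = 0.5122 K/W
Q = ΔT/ΣR = (679 K − 306.9 K)/0.5122 = 726.5 W
From the inner boundary to the diatomaceous earth/mineral wool interface, ΣR_partial = 0.2509 K/W.
T_interface = T_in − Q·ΣR_partial = 679 K − (726.5)(0.2509) = 497 K

T = 497 K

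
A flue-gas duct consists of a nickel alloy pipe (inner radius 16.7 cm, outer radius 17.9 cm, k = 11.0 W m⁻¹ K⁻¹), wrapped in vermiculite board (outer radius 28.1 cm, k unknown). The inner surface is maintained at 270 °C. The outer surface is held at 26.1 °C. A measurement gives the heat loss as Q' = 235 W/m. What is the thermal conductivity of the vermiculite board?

k = 0.0692 W/m·K

ΣR = ΔT/Q' = |270 − 26.1|/235 = 1.038 m·K/W
Known resistances:
  R'_nickel alloy = ln(0.179/0.167)/(2πk) = 0.06939/(2π·11.0) = 0.001004 m·K/W
R_vermiculite board = ΣR − ΣR_known = 1.038 − 0.001004 = 1.037 m·K/W
ln(r₂/r₁)/(2πk) = 1.037 ⇒ k = 0.4510/(2π·1.037) = 0.0692 W/m·K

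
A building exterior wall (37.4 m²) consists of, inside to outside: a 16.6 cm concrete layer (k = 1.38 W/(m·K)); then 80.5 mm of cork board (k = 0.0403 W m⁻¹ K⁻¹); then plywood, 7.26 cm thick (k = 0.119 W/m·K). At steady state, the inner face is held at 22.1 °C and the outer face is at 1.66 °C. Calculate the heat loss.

Treat each layer as a resistance in series:
  R_concrete = L/(kA) = 0.166/(1.38·37.4) = 0.003216 K/W
  R_cork board = L/(kA) = 0.0805/(0.0403·37.4) = 0.05341 K/W
  R_plywood = L/(kA) = 0.0726/(0.119·37.4) = 0.01631 K/W
ΣR = 0.003216 + 0.05341 + 0.01631 = 0.07294 K/W
Q = ΔT/ΣR = (22.1 °C − 1.66 °C)/0.07294 = 280 W

Q = 280 W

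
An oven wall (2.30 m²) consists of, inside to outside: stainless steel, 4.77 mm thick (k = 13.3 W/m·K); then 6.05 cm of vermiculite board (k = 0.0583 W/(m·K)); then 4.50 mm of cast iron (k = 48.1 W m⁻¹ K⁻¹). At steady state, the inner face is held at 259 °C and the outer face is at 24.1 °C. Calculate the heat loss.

Q = 520 W

Resistance network (inner→outer):
  R_stainless steel = L/(kA) = 0.00477/(13.3·2.30) = 1.559×10^-4 K/W
  R_vermiculite board = L/(kA) = 0.0605/(0.0583·2.30) = 0.4512 K/W
  R_cast iron = L/(kA) = 0.00450/(48.1·2.30) = 4.068×10^-5 K/W
ΣR = 1.559×10^-4 + 0.4512 + 4.068×10^-5 = 0.4514 K/W
Q = ΔT/ΣR = (259 °C − 24.1 °C)/0.4514 = 520 W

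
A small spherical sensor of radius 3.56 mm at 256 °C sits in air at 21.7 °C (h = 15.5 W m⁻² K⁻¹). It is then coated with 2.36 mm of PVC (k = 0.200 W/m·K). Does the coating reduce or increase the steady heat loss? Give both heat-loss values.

increases: 0.578 → 1.23 W

Critical radius for a sphere: r_cr = 2k/h = 0.0258 m = 2.58 cm.
Outer radius after coating: r₂ = 0.00356 + 0.00236 = 0.00592 m.
Since r₁ < r_cr and r₂ ≤ r_cr, the coating moves toward the maximum at r_cr — heat loss rises.
Bare: R = 1/(4πr₁²h) = 405.1 K/W; Q = 234.3/405.1 = 0.578 W.
Coated: R = R_cond + R_conv = 191.0 K/W; Q = 234.3/191.0 = 1.23 W.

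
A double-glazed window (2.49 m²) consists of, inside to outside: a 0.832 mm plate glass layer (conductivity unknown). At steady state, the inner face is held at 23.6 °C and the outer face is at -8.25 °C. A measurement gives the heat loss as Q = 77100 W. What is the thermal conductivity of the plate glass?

ΣR = ΔT/Q = |23.6 − -8.25|/77100 = 4.131×10^-4 K/W
L/(kA) = 4.131×10^-4 ⇒ k = 8.32×10^-4/(4.131×10^-4·2.49) = 0.809 W/m·K

k = 0.809 W/m·K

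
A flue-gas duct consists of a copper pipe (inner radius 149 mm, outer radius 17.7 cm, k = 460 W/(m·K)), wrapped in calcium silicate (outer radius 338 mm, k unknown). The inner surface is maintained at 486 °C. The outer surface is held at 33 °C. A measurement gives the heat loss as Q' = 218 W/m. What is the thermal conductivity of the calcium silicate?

k = 0.0495 W/m·K

ΣR = ΔT/Q' = |486 − 33|/218 = 2.078 m·K/W
Known resistances:
  R'_copper = ln(0.177/0.149)/(2πk) = 0.1722/(2π·460) = 5.958×10^-5 m·K/W
R_calcium silicate = ΣR − ΣR_known = 2.078 − 5.958×10^-5 = 2.078 m·K/W
ln(r₂/r₁)/(2πk) = 2.078 ⇒ k = 0.6469/(2π·2.078) = 0.0495 W/m·K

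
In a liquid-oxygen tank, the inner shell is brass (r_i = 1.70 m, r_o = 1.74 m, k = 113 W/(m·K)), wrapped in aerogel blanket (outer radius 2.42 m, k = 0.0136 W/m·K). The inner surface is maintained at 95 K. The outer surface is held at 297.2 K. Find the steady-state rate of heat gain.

Treat each layer as a resistance in series:
  R_brass = (1/1.70 − 1/1.74)/(4πk) = 0.01352/(4π·113) = 9.523×10^-6 K/W
  R_aerogel blanket = (1/1.74 − 1/2.42)/(4πk) = 0.1615/(4π·0.0136) = 0.9449 K/W
ΣR = 9.523×10^-6 + 0.9449 = 0.9449 K/W
Q = ΔT/ΣR = (95 K − 297.2 K)/0.9449 = -214 W
(Negative Q ⇒ heat flows inward; heat gain = 214 W.)

Q = 214 W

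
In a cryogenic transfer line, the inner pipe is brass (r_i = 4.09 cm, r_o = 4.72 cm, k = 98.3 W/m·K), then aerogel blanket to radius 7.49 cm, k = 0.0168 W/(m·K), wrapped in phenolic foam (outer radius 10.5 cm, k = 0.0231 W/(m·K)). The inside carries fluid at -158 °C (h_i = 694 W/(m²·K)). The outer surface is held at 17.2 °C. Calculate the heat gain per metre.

Treat each layer as a resistance in series:
  R'_conv,in = 1/(2πr h) = 1/(2π·0.0409·694) = 0.005607 m·K/W
  R'_brass = ln(0.0472/0.0409)/(2πk) = 0.1433/(2π·98.3) = 2.320×10^-4 m·K/W
  R'_aerogel blanket = ln(0.0749/0.0472)/(2πk) = 0.4618/(2π·0.0168) = 4.374 m·K/W
  R'_phenolic foam = ln(0.105/0.0749)/(2πk) = 0.3378/(2π·0.0231) = 2.327 m·K/W
ΣR = 0.005607 + 2.320×10^-4 + 4.374 + 2.327 = 6.707 m·K/W
Q' = ΔT/ΣR = (-158 °C − 17.2 °C)/6.707 = -26.1 W/m
(Negative Q' ⇒ heat flows inward; heat gain = 26.1 W/m.)

Q' = 26.1 W/m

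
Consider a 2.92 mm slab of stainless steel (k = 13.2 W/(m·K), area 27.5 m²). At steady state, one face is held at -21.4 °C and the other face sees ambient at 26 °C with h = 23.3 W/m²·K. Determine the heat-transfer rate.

Treat each layer as a resistance in series:
  R_stainless steel = L/(kA) = 0.00292/(13.2·27.5) = 8.044×10^-6 K/W
  R_conv,out = 1/(hA) = 1/(23.3·27.5) = 0.001561 K/W
ΣR = 8.044×10^-6 + 0.001561 = 0.001569 K/W
Q = ΔT/ΣR = (-21.4 °C − 26 °C)/0.001569 = -30200 W
(Negative Q ⇒ heat flows inward; heat gain = 30200 W.)

Q = 30.2 kW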